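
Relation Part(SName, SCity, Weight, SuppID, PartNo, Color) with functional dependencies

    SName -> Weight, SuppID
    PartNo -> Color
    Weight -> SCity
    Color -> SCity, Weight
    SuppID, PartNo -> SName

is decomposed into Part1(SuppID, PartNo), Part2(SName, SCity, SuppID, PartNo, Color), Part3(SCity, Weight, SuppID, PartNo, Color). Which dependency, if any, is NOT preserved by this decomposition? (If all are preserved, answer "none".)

Check SName → Weight, SuppID: no single fragment contains all of {SName, Weight, SuppID}, and the restricted closure of {SName} across the fragments never reaches {Weight, SuppID}.
PartNo → Color is preserved.
Weight → SCity is preserved.
Color → SCity, Weight is preserved.
SuppID, PartNo → SName is preserved.

SName -> Weight, SuppID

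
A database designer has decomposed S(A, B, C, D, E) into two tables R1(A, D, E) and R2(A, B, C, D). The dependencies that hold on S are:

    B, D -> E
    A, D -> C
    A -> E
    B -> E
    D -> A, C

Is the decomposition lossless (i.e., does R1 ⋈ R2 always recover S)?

Common attributes: R1 ∩ R2 = {A, D}.
Closure of {A, D}: A, D → C applies, adding C; A → E applies, adding E. So (A, D)⁺ = {A, C, D, E}.
This closure contains every attribute of R1, so R1 ∩ R2 → R1. The join is lossless.

Yes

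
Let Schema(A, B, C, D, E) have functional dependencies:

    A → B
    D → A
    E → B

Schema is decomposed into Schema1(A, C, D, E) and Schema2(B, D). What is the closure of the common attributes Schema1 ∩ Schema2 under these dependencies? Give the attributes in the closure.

Schema1 ∩ Schema2 = {D}.
D → A applies, adding A
A → B applies, adding B
Closure: {A, B, D}.

A, B, D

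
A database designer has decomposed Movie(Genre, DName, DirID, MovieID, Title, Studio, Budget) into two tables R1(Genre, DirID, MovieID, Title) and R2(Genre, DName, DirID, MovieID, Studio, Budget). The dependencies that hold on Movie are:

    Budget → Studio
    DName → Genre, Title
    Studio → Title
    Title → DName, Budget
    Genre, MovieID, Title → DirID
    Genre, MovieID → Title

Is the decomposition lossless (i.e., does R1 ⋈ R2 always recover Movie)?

Common attributes: R1 ∩ R2 = {Genre, DirID, MovieID}.
Closure of {Genre, DirID, MovieID}: Genre, MovieID → Title applies, adding Title; Title → DName, Budget applies, adding DName, Budget; Budget → Studio applies, adding Studio. So (Genre, DirID, MovieID)⁺ = {Genre, DName, DirID, MovieID, Title, Studio, Budget}.
This closure contains every attribute of R1, so R1 ∩ R2 → R1. The join is lossless.

Yes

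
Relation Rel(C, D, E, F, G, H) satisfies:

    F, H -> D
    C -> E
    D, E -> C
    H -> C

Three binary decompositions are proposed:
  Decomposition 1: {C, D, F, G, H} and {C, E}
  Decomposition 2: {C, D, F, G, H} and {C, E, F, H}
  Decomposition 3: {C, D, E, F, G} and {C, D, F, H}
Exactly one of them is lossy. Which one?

Decomposition 1: common = {C}, closure = {C, E} → lossless.
Decomposition 2: common = {C, F, H}, closure = {C, D, E, F, H} → lossless.
Decomposition 3: common = {C, D, F}, closure = {C, D, E, F} → lossy.

Decomposition 3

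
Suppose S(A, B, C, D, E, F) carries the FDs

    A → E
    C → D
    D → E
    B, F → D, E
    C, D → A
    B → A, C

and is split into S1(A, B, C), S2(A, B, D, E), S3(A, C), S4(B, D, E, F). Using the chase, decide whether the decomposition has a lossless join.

Yes

Chase test. Columns are A, B, C, D, E, F; row i has aⱼ where attribute j ∈ Si, else bᵢⱼ.
Initial tableau (one row per fragment):
  row 1: a1 a2 a3 b14 b15 b16
  row 2: a1 a2 b23 a4 a5 b26
  row 3: a1 b32 a3 b34 b35 b36
  row 4: b41 a2 b43 a4 a5 a6
Rows 1 and 2 agree on A; apply A→E and equate their E entries.
Rows 1 and 3 agree on A; apply A→E and equate their E entries.
Rows 1 and 3 agree on C; apply C→D and equate their D entries.
Rows 1 and 2 agree on B; apply B→A, C and equate their A, C entries.
Rows 1 and 4 agree on B; apply B→A, C and equate their A, C entries.
Rows 1 and 2 agree on C; apply C→D and equate their D entries.
Row 4 is now all distinguished symbols — the join is lossless.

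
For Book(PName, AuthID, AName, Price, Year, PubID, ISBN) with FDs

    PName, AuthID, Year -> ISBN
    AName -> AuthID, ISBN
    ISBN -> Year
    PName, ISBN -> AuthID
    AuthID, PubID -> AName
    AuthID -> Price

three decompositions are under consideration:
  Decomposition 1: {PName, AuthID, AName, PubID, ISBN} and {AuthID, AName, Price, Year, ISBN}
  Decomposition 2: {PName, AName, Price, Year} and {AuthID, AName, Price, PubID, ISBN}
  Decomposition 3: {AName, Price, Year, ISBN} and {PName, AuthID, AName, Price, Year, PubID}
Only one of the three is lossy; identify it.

Decomposition 2

Decomposition 1: common = {AuthID, AName, ISBN}, closure = {AuthID, AName, Price, Year, ISBN} → lossless.
Decomposition 2: common = {AName, Price}, closure = {AuthID, AName, Price, Year, ISBN} → lossy.
Decomposition 3: common = {AName, Price, Year}, closure = {AuthID, AName, Price, Year, ISBN} → lossless.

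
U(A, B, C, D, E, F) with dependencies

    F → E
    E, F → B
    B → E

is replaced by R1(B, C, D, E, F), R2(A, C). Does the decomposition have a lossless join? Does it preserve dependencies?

lossy but dependency-preserving

Lossless test: (C)⁺ = {C}, which is a superkey of neither fragment — lossy.
Dependency preservation: every FD's attributes lie within a single fragment, so each can be enforced locally — preserved.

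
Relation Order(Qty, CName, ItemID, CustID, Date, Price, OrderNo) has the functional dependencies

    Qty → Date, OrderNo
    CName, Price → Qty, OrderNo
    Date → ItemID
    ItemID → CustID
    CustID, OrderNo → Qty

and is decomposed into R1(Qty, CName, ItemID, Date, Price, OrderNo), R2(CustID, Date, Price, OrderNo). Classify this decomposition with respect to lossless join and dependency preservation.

lossless but not dependency-preserving

Lossless test: (Date, Price, OrderNo)⁺ = {Qty, ItemID, CustID, Date, Price, OrderNo}, which contains all of one fragment — lossless.
Dependency preservation: the restricted closure of {ItemID} across the fragments never reaches {CustID}, so ItemID → CustID cannot be enforced without a join — not preserved.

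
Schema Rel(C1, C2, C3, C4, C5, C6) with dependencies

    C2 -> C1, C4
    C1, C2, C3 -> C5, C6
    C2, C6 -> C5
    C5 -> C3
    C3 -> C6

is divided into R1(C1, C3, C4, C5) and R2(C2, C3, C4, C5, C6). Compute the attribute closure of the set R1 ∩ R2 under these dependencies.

R1 ∩ R2 = {C3, C4, C5}.
C3 → C6 applies, adding C6
Closure: {C3, C4, C5, C6}.

C3, C4, C5, C6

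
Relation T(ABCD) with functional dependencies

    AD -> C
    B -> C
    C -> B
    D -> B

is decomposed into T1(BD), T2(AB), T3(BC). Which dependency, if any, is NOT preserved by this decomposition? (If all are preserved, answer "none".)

none

AD → C: restricted closure across fragments reaches C.
B → C lies within T3.
C → B lies within T3.
D → B lies within T1.
Every dependency is enforceable on the fragments, so the decomposition is dependency-preserving.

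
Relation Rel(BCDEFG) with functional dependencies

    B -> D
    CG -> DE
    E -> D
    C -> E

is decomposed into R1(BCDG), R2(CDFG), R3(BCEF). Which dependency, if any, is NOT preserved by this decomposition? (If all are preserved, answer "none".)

E -> D

Check E → D: no single fragment contains all of {DE}, and the restricted closure of {E} across the fragments never reaches {D}.
B → D is preserved.
CG → DE is preserved.
C → E is preserved.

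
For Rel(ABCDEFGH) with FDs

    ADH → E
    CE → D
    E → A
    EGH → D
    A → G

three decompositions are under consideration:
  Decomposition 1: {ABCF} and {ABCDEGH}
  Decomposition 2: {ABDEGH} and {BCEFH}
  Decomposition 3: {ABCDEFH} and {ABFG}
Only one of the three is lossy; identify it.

Decomposition 1

Decomposition 1: common = {ABC}, closure = {ABCG} → lossy.
Decomposition 2: common = {BEH}, closure = {ABDEGH} → lossless.
Decomposition 3: common = {ABF}, closure = {ABFG} → lossless.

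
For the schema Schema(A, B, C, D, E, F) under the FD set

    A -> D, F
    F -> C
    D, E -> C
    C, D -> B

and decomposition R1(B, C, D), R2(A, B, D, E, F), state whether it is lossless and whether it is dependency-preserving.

Lossless test: (B, D)⁺ = {B, D}, which is a superkey of neither fragment — lossy.
Dependency preservation: the restricted closure of {F} across the fragments never reaches {C}, so F → C cannot be enforced without a join — not preserved.

lossy and not dependency-preserving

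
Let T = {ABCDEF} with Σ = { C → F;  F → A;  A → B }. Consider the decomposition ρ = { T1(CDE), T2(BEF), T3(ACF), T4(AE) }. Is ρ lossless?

Yes

Chase test. Columns are ABCDEF; row i has aⱼ where attribute j ∈ Ti, else bᵢⱼ.
Initial tableau (one row per fragment):
  row 1: b11 b12 a3 a4 a5 b16
  row 2: b21 a2 b23 b24 a5 a6
  row 3: a1 b32 a3 b34 b35 a6
  row 4: a1 b42 b43 b44 a5 b46
Rows 1 and 3 agree on C; apply C→F and equate their F entries.
Rows 1 and 2 agree on F; apply F→A and equate their A entries.
Rows 1 and 3 agree on F; apply F→A and equate their A entries.
Rows 1 and 2 agree on A; apply A→B and equate their B entries.
Rows 1 and 3 agree on A; apply A→B and equate their B entries.
Rows 1 and 4 agree on A; apply A→B and equate their B entries.
Row 1 is now all distinguished symbols — the join is lossless.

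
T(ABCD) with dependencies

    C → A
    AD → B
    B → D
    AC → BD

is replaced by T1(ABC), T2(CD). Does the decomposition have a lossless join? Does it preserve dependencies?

lossless but not dependency-preserving

Lossless test: (C)⁺ = {ABCD}, which contains all of one fragment — lossless.
Dependency preservation: the restricted closure of {AD} across the fragments never reaches {B}, so AD → B cannot be enforced without a join — not preserved.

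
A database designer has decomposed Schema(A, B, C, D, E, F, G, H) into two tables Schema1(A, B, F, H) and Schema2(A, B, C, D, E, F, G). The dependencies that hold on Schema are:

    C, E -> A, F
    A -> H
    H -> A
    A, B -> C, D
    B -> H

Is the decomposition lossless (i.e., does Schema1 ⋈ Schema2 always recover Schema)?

Common attributes: Schema1 ∩ Schema2 = {A, B, F}.
Closure of {A, B, F}: A → H applies, adding H; A, B → C, D applies, adding C, D. So (A, B, F)⁺ = {A, B, C, D, F, H}.
This closure contains every attribute of Schema1, so Schema1 ∩ Schema2 → Schema1. The join is lossless.

Yes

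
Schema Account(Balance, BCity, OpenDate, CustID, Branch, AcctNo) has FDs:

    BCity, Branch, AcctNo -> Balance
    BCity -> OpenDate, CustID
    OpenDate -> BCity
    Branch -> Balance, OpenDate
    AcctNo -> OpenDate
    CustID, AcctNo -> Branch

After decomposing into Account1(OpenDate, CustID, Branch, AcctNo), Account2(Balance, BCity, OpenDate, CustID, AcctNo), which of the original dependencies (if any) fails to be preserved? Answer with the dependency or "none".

Check Branch → Balance, OpenDate: no single fragment contains all of {Balance, OpenDate, Branch}, and the restricted closure of {Branch} across the fragments never reaches {Balance, OpenDate}.
BCity, Branch, AcctNo → Balance is preserved.
BCity → OpenDate, CustID is preserved.
OpenDate → BCity is preserved.
AcctNo → OpenDate is preserved.
CustID, AcctNo → Branch is preserved.

Branch -> Balance, OpenDate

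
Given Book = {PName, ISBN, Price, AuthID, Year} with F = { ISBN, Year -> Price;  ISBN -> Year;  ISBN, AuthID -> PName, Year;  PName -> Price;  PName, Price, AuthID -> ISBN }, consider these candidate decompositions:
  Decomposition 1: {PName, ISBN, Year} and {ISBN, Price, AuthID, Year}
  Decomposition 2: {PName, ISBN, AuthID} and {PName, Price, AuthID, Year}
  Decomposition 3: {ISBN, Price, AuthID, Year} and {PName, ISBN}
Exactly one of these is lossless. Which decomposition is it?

Decomposition 2

Decomposition 1: common = {ISBN, Year}, closure = {ISBN, Price, Year} → lossy.
Decomposition 2: common = {PName, AuthID}, closure = {PName, ISBN, Price, AuthID, Year} → lossless.
Decomposition 3: common = {ISBN}, closure = {ISBN, Price, Year} → lossy.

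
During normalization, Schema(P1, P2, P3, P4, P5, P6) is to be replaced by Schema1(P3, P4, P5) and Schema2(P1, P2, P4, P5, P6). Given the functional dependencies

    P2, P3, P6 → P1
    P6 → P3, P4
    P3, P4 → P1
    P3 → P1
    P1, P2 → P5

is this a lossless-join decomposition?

Common attributes: Schema1 ∩ Schema2 = {P4, P5}.
No dependency enlarges {P4, P5}, so (P4, P5)⁺ = {P4, P5}.
The closure contains neither all of Schema1 = {P3, P4, P5} nor all of Schema2 = {P1, P2, P4, P5, P6}, so the common attributes are not a superkey of either fragment. The join is lossy.

No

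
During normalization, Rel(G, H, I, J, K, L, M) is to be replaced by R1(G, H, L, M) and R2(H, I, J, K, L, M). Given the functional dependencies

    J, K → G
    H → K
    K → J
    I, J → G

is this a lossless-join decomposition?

Yes

Common attributes: R1 ∩ R2 = {H, L, M}.
Closure of {H, L, M}: H → K applies, adding K; K → J applies, adding J; J, K → G applies, adding G. So (H, L, M)⁺ = {G, H, J, K, L, M}.
This closure contains every attribute of R1, so R1 ∩ R2 → R1. The join is lossless.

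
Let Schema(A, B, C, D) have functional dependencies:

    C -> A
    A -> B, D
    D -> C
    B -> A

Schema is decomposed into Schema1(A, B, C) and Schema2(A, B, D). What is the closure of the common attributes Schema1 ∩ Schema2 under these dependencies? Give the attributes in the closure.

A, B, C, D

Schema1 ∩ Schema2 = {A, B}.
A → B, D applies, adding D
D → C applies, adding C
Closure: {A, B, C, D}.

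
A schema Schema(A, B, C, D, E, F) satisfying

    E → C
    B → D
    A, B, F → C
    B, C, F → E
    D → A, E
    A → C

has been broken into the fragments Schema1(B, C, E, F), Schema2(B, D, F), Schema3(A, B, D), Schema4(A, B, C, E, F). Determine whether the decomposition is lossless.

Yes

Chase test. Columns are A, B, C, D, E, F; row i has aⱼ where attribute j ∈ Schemai, else bᵢⱼ.
Initial tableau (one row per fragment):
  row 1: b11 a2 a3 b14 a5 a6
  row 2: b21 a2 b23 a4 b25 a6
  row 3: a1 a2 b33 a4 b35 b36
  row 4: a1 a2 a3 b44 a5 a6
Rows 1 and 2 agree on B; apply B→D and equate their D entries.
Rows 1 and 4 agree on B; apply B→D and equate their D entries.
Rows 1 and 2 agree on D; apply D→A, E and equate their A, E entries.
Rows 1 and 3 agree on D; apply D→A, E and equate their A, E entries.
Rows 1 and 2 agree on A; apply A→C and equate their C entries.
Rows 1 and 3 agree on A; apply A→C and equate their C entries.
Row 1 is now all distinguished symbols — the join is lossless.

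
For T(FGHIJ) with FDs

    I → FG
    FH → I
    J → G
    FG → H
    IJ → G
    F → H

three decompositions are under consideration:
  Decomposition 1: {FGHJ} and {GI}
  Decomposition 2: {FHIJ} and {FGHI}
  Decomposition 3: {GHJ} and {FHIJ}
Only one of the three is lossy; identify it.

Decomposition 1

Decomposition 1: common = {G}, closure = {G} → lossy.
Decomposition 2: common = {FHI}, closure = {FGHI} → lossless.
Decomposition 3: common = {HJ}, closure = {GHJ} → lossless.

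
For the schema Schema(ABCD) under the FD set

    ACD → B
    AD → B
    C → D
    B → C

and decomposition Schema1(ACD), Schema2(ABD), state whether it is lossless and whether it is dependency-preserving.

lossless but not dependency-preserving

Lossless test: (AD)⁺ = {ABCD}, which contains all of one fragment — lossless.
Dependency preservation: the restricted closure of {B} across the fragments never reaches {C}, so B → C cannot be enforced without a join — not preserved.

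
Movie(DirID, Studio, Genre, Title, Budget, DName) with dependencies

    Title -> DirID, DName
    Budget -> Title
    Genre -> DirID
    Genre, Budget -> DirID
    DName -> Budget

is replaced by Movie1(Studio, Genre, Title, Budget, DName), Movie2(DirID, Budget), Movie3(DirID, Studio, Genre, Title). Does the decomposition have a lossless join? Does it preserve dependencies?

Lossless test (chase): Rows 1 and 3 agree on Title; apply Title→DirID, DName and equate their DirID, DName entries. Rows 1 and 2 agree on Budget; apply Budget→Title and equate their Title entries. Rows 1 and 3 agree on DName; apply DName→Budget and equate their Budget entries. Rows 1 and 2 agree on Title; apply Title→DirID, DName and equate their DirID, DName entries. Row 1 is now all distinguished symbols — the join is lossless.
Dependency preservation: Title → DirID, DName; Genre, Budget → DirID are not contained in any single fragment, but the restricted closure of each left-hand side across the fragments still reaches the right-hand side; the remaining FDs each lie inside some fragment. All dependencies are preserved.

lossless and dependency-preserving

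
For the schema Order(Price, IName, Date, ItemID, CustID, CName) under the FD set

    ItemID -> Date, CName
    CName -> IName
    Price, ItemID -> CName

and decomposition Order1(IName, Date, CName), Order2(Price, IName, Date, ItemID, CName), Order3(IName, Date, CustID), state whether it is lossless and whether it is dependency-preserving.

Lossless test (chase): applying each FD to every pair of rows produces no changes in the tableau, so no row becomes fully distinguished — the join is lossy.
Dependency preservation: every FD's attributes lie within a single fragment, so each can be enforced locally — preserved.

lossy but dependency-preserving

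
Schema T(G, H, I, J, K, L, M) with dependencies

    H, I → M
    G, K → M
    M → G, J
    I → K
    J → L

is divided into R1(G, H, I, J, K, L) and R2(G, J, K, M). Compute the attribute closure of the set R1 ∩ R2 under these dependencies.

R1 ∩ R2 = {G, J, K}.
G, K → M applies, adding M
J → L applies, adding L
Closure: {G, J, K, L, M}.

G, J, K, L, M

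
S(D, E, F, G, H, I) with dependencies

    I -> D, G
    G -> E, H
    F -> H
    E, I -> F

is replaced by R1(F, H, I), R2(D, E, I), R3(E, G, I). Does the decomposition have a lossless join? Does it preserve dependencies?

lossless but not dependency-preserving

Lossless test (chase): Rows 1 and 2 agree on I; apply I→D, G and equate their D, G entries. Rows 1 and 3 agree on I; apply I→D, G and equate their D, G entries. Rows 1 and 2 agree on G; apply G→E, H and equate their E, H entries. Rows 1 and 3 agree on G; apply G→E, H and equate their E, H entries. Rows 1 and 2 agree on E, I; apply E, I→F and equate their F entries. Rows 1 and 3 agree on E, I; apply E, I→F and equate their F entries. Row 1 is now all distinguished symbols — the join is lossless.
Dependency preservation: the restricted closure of {G} across the fragments never reaches {E, H}, so G → E, H cannot be enforced without a join — not preserved.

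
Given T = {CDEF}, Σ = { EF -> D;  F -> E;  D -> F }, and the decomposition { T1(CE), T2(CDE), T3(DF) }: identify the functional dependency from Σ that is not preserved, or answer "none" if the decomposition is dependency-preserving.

EF → D: restricted closure across fragments reaches D.
F → E: restricted closure across fragments reaches E.
D → F lies within T3.
Every dependency is enforceable on the fragments, so the decomposition is dependency-preserving.

none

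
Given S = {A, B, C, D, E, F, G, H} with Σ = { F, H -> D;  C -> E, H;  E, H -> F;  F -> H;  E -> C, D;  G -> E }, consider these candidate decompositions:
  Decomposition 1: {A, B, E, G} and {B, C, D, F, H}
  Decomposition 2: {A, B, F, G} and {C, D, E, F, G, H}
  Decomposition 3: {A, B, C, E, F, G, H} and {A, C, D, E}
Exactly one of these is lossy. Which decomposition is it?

Decomposition 1

Decomposition 1: common = {B}, closure = {B} → lossy.
Decomposition 2: common = {F, G}, closure = {C, D, E, F, G, H} → lossless.
Decomposition 3: common = {A, C, E}, closure = {A, C, D, E, F, H} → lossless.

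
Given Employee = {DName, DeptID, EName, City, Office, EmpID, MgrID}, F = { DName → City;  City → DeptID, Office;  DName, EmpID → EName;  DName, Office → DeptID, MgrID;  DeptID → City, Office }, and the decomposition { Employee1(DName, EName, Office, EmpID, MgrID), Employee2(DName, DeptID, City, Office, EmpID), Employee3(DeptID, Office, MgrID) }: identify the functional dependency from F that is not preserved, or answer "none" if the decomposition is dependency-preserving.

none

DName → City lies within Employee2.
City → DeptID, Office lies within Employee2.
DName, EmpID → EName lies within Employee1.
DName, Office → DeptID, MgrID: restricted closure across fragments reaches DeptID, MgrID.
DeptID → City, Office lies within Employee2.
Every dependency is enforceable on the fragments, so the decomposition is dependency-preserving.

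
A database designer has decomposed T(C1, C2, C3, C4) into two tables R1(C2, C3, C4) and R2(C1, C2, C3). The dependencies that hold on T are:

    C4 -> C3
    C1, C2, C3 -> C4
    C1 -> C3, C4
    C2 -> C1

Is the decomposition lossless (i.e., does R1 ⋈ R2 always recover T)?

Common attributes: R1 ∩ R2 = {C2, C3}.
Closure of {C2, C3}: C2 → C1 applies, adding C1; C1, C2, C3 → C4 applies, adding C4. So (C2, C3)⁺ = {C1, C2, C3, C4}.
This closure contains every attribute of R1, so R1 ∩ R2 → R1. The join is lossless.

Yes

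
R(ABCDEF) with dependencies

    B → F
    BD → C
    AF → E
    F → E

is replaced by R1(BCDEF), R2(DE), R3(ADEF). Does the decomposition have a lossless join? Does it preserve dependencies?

lossy but dependency-preserving

Lossless test (chase): applying each FD to every pair of rows produces no changes in the tableau, so no row becomes fully distinguished — the join is lossy.
Dependency preservation: every FD's attributes lie within a single fragment, so each can be enforced locally — preserved.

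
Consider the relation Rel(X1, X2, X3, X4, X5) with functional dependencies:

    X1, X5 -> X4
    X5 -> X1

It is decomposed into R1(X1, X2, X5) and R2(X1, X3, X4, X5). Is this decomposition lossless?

Common attributes: R1 ∩ R2 = {X1, X5}.
Closure of {X1, X5}: X1, X5 → X4 applies, adding X4. So (X1, X5)⁺ = {X1, X4, X5}.
The closure contains neither all of R1 = {X1, X2, X5} nor all of R2 = {X1, X3, X4, X5}, so the common attributes are not a superkey of either fragment. The join is lossy.

No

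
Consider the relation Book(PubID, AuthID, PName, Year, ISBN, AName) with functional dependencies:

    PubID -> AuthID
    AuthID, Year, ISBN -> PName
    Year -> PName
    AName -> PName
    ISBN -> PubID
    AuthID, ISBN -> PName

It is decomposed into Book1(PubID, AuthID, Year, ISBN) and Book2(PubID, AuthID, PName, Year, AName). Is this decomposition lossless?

No

Common attributes: Book1 ∩ Book2 = {PubID, AuthID, Year}.
Closure of {PubID, AuthID, Year}: Year → PName applies, adding PName. So (PubID, AuthID, Year)⁺ = {PubID, AuthID, PName, Year}.
The closure contains neither all of Book1 = {PubID, AuthID, Year, ISBN} nor all of Book2 = {PubID, AuthID, PName, Year, AName}, so the common attributes are not a superkey of either fragment. The join is lossy.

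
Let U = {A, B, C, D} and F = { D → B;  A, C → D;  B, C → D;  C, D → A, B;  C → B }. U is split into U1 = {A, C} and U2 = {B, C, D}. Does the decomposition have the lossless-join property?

Yes

Common attributes: U1 ∩ U2 = {C}.
Closure of {C}: C → B applies, adding B; B, C → D applies, adding D; C, D → A, B applies, adding A. So (C)⁺ = {A, B, C, D}.
This closure contains every attribute of U1, so U1 ∩ U2 → U1. The join is lossless.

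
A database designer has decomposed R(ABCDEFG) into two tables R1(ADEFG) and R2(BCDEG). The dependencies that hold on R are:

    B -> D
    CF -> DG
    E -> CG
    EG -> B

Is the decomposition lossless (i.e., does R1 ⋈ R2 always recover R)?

Common attributes: R1 ∩ R2 = {DEG}.
Closure of {DEG}: E → CG applies, adding C; EG → B applies, adding B. So (DEG)⁺ = {BCDEG}.
This closure contains every attribute of R2, so R1 ∩ R2 → R2. The join is lossless.

Yes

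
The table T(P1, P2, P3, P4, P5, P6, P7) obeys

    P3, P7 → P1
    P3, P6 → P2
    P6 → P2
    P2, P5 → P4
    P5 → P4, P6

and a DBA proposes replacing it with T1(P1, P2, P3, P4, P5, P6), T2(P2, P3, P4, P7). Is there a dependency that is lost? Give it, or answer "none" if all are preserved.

P3, P7 → P1

Check P3, P7 → P1: no single fragment contains all of {P1, P3, P7}, and the restricted closure of {P3, P7} across the fragments never reaches {P1}.
P3, P6 → P2 is preserved.
P6 → P2 is preserved.
P2, P5 → P4 is preserved.
P5 → P4, P6 is preserved.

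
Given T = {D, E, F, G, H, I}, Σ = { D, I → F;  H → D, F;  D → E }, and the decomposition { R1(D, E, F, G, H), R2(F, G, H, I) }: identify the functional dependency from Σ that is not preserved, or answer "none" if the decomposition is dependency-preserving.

Check D, I → F: no single fragment contains all of {D, F, I}, and the restricted closure of {D, I} across the fragments never reaches {F}.
H → D, F is preserved.
D → E is preserved.

D, I → F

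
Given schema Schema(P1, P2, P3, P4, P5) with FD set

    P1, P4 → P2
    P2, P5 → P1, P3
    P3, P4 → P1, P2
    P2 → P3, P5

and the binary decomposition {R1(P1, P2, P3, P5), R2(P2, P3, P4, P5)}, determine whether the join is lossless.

Common attributes: R1 ∩ R2 = {P2, P3, P5}.
Closure of {P2, P3, P5}: P2, P5 → P1, P3 applies, adding P1. So (P2, P3, P5)⁺ = {P1, P2, P3, P5}.
This closure contains every attribute of R1, so R1 ∩ R2 → R1. The join is lossless.

Yes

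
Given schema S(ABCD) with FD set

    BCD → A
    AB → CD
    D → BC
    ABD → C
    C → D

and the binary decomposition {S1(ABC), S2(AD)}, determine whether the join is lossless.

Common attributes: S1 ∩ S2 = {A}.
No dependency enlarges {A}, so (A)⁺ = {A}.
The closure contains neither all of S1 = {ABC} nor all of S2 = {AD}, so the common attributes are not a superkey of either fragment. The join is lossy.

No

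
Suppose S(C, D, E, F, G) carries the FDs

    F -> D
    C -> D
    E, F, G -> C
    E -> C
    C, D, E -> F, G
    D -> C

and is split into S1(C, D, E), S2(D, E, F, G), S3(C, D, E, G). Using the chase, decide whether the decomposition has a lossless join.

Chase test. Columns are C, D, E, F, G; row i has aⱼ where attribute j ∈ Si, else bᵢⱼ.
Initial tableau (one row per fragment):
  row 1: a1 a2 a3 b14 b15
  row 2: b21 a2 a3 a4 a5
  row 3: a1 a2 a3 b34 a5
Rows 1 and 2 agree on E; apply E→C and equate their C entries.
Rows 1 and 2 agree on C, D, E; apply C, D, E→F, G and equate their F, G entries.
Rows 1 and 3 agree on C, D, E; apply C, D, E→F, G and equate their F, G entries.
Row 1 is now all distinguished symbols — the join is lossless.

Yes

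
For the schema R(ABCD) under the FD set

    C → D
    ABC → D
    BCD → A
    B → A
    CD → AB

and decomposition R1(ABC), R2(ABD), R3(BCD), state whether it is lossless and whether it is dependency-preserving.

Lossless test (chase): Rows 1 and 3 agree on C; apply C→D and equate their D entries. Rows 1 and 3 agree on BCD; apply BCD→A and equate their A entries. Row 1 is now all distinguished symbols — the join is lossless.
Dependency preservation: ABC → D; BCD → A; CD → AB are not contained in any single fragment, but the restricted closure of each left-hand side across the fragments still reaches the right-hand side; the remaining FDs each lie inside some fragment. All dependencies are preserved.

lossless and dependency-preserving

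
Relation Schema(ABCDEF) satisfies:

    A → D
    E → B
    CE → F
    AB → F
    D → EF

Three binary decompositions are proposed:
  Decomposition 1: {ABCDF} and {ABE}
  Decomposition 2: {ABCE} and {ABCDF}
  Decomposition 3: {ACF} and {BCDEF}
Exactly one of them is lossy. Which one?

Decomposition 3

Decomposition 1: common = {AB}, closure = {ABDEF} → lossless.
Decomposition 2: common = {ABC}, closure = {ABCDEF} → lossless.
Decomposition 3: common = {CF}, closure = {CF} → lossy.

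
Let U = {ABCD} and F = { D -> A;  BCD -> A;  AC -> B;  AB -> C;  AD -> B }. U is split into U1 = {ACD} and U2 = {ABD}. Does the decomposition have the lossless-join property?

Yes

Common attributes: U1 ∩ U2 = {AD}.
Closure of {AD}: AD → B applies, adding B; AB → C applies, adding C. So (AD)⁺ = {ABCD}.
This closure contains every attribute of U1, so U1 ∩ U2 → U1. The join is lossless.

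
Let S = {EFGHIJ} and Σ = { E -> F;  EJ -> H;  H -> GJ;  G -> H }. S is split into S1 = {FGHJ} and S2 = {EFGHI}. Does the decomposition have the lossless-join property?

Common attributes: S1 ∩ S2 = {FGH}.
Closure of {FGH}: H → GJ applies, adding J. So (FGH)⁺ = {FGHJ}.
This closure contains every attribute of S1, so S1 ∩ S2 → S1. The join is lossless.

Yes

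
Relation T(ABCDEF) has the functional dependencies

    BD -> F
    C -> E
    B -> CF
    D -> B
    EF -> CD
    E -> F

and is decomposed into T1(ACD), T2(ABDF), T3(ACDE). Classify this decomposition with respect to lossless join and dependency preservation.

Lossless test (chase): Rows 1 and 3 agree on C; apply C→E and equate their E entries. Rows 1 and 2 agree on D; apply D→B and equate their B entries. Rows 1 and 3 agree on D; apply D→B and equate their B entries. Rows 1 and 3 agree on E; apply E→F and equate their F entries. Rows 1 and 2 agree on BD; apply BD→F and equate their F entries. Rows 1 and 2 agree on B; apply B→CF and equate their CF entries. Rows 1 and 2 agree on C; apply C→E and equate their E entries. Row 1 is now all distinguished symbols — the join is lossless.
Dependency preservation: B → CF; EF → CD; E → F are not contained in any single fragment, but the restricted closure of each left-hand side across the fragments still reaches the right-hand side; the remaining FDs each lie inside some fragment. All dependencies are preserved.

lossless and dependency-preserving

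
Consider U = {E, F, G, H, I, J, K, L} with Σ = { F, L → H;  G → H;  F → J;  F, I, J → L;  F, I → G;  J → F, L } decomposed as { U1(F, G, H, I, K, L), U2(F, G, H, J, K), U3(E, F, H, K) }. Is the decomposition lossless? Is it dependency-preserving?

Lossless test (chase): Rows 1 and 2 agree on F; apply F→J and equate their J entries. Rows 1 and 3 agree on F; apply F→J and equate their J entries. Rows 1 and 2 agree on J; apply J→F, L and equate their F, L entries. Rows 1 and 3 agree on J; apply J→F, L and equate their F, L entries. No row becomes fully distinguished — the join is lossy.
Dependency preservation: F, I, J → L; J → F, L are not contained in any single fragment, but the restricted closure of each left-hand side across the fragments still reaches the right-hand side; the remaining FDs each lie inside some fragment. All dependencies are preserved.

lossy but dependency-preserving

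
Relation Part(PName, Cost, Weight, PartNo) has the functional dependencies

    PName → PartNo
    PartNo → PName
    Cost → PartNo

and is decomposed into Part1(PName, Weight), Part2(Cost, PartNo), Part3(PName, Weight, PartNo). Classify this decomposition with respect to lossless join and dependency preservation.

lossy but dependency-preserving

Lossless test (chase): Rows 1 and 3 agree on PName; apply PName→PartNo and equate their PartNo entries. Rows 1 and 2 agree on PartNo; apply PartNo→PName and equate their PName entries. No row becomes fully distinguished — the join is lossy.
Dependency preservation: every FD's attributes lie within a single fragment, so each can be enforced locally — preserved.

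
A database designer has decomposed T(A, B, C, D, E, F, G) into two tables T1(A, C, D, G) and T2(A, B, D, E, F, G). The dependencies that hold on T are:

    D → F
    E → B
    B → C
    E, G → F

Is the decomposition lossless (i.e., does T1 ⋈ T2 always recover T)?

Common attributes: T1 ∩ T2 = {A, D, G}.
Closure of {A, D, G}: D → F applies, adding F. So (A, D, G)⁺ = {A, D, F, G}.
The closure contains neither all of T1 = {A, C, D, G} nor all of T2 = {A, B, D, E, F, G}, so the common attributes are not a superkey of either fragment. The join is lossy.

No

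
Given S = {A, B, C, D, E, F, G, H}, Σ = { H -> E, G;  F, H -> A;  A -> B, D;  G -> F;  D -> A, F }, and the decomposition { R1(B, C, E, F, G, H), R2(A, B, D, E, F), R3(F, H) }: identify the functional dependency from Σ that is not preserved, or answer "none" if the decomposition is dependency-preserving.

Check F, H → A: no single fragment contains all of {A, F, H}, and the restricted closure of {F, H} across the fragments never reaches {A}.
H → E, G is preserved.
A → B, D is preserved.
G → F is preserved.
D → A, F is preserved.

F, H -> A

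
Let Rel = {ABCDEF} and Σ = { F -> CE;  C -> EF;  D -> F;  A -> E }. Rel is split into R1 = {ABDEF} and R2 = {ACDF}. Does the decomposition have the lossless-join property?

Common attributes: R1 ∩ R2 = {ADF}.
Closure of {ADF}: F → CE applies, adding CE. So (ADF)⁺ = {ACDEF}.
This closure contains every attribute of R2, so R1 ∩ R2 → R2. The join is lossless.

Yes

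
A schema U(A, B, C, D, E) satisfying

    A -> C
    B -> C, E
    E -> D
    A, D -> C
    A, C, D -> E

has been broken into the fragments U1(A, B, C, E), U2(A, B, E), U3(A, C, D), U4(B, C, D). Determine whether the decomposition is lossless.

Yes

Chase test. Columns are A, B, C, D, E; row i has aⱼ where attribute j ∈ Ui, else bᵢⱼ.
Initial tableau (one row per fragment):
  row 1: a1 a2 a3 b14 a5
  row 2: a1 a2 b23 b24 a5
  row 3: a1 b32 a3 a4 b35
  row 4: b41 a2 a3 a4 b45
Rows 1 and 2 agree on A; apply A→C and equate their C entries.
Rows 1 and 4 agree on B; apply B→C, E and equate their C, E entries.
Rows 1 and 2 agree on E; apply E→D and equate their D entries.
Rows 1 and 4 agree on E; apply E→D and equate their D entries.
Rows 1 and 3 agree on A, C, D; apply A, C, D→E and equate their E entries.
Row 1 is now all distinguished symbols — the join is lossless.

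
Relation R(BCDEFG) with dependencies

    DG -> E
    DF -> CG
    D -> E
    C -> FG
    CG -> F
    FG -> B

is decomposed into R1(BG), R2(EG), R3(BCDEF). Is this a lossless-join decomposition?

Chase test. Columns are BCDEFG; row i has aⱼ where attribute j ∈ Ri, else bᵢⱼ.
Initial tableau (one row per fragment):
  row 1: a1 b12 b13 b14 b15 a6
  row 2: b21 b22 b23 a4 b25 a6
  row 3: a1 a2 a3 a4 a5 b36
No row becomes fully distinguished — the join is lossy.

No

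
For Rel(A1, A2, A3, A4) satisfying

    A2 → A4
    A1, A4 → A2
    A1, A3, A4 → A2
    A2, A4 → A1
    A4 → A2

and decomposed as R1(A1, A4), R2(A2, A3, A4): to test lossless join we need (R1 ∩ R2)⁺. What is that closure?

A1, A2, A4

R1 ∩ R2 = {A4}.
A4 → A2 applies, adding A2
A2, A4 → A1 applies, adding A1
Closure: {A1, A2, A4}.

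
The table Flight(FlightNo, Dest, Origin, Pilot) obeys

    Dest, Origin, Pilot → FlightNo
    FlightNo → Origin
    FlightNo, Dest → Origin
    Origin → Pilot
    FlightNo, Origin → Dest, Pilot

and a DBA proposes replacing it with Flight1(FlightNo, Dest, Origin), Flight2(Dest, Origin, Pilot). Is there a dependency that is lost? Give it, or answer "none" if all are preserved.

Dest, Origin, Pilot → FlightNo: restricted closure across fragments reaches FlightNo.
FlightNo → Origin lies within Flight1.
FlightNo, Dest → Origin lies within Flight1.
Origin → Pilot lies within Flight2.
FlightNo, Origin → Dest, Pilot: restricted closure across fragments reaches Dest, Pilot.
Every dependency is enforceable on the fragments, so the decomposition is dependency-preserving.

none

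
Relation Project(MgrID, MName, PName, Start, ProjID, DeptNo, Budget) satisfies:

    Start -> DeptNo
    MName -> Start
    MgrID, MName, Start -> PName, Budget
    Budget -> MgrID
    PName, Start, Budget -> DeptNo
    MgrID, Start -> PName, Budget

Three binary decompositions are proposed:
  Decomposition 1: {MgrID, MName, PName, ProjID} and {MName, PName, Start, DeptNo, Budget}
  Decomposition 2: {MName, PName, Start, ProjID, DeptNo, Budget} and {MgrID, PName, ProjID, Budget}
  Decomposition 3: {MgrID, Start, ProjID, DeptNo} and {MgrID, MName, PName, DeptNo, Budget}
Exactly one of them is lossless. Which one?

Decomposition 2

Decomposition 1: common = {MName, PName}, closure = {MName, PName, Start, DeptNo} → lossy.
Decomposition 2: common = {PName, ProjID, Budget}, closure = {MgrID, PName, ProjID, Budget} → lossless.
Decomposition 3: common = {MgrID, DeptNo}, closure = {MgrID, DeptNo} → lossy.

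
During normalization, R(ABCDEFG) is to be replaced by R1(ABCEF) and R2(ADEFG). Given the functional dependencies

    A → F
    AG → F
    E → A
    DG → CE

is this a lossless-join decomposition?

Common attributes: R1 ∩ R2 = {AEF}.
No dependency enlarges {AEF}, so (AEF)⁺ = {AEF}.
The closure contains neither all of R1 = {ABCEF} nor all of R2 = {ADEFG}, so the common attributes are not a superkey of either fragment. The join is lossy.

No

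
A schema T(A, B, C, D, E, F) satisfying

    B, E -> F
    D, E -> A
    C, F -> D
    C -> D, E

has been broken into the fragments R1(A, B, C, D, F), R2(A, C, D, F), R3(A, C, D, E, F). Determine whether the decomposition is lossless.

Chase test. Columns are A, B, C, D, E, F; row i has aⱼ where attribute j ∈ Ri, else bᵢⱼ.
Initial tableau (one row per fragment):
  row 1: a1 a2 a3 a4 b15 a6
  row 2: a1 b22 a3 a4 b25 a6
  row 3: a1 b32 a3 a4 a5 a6
Rows 1 and 2 agree on C; apply C→D, E and equate their D, E entries.
Rows 1 and 3 agree on C; apply C→D, E and equate their D, E entries.
Row 1 is now all distinguished symbols — the join is lossless.

Yes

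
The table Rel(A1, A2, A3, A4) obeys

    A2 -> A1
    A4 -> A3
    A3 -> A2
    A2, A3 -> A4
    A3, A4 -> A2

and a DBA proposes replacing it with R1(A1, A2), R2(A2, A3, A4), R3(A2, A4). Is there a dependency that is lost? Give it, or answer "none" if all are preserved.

A2 → A1 lies within R1.
A4 → A3 lies within R2.
A3 → A2 lies within R2.
A2, A3 → A4 lies within R2.
A3, A4 → A2 lies within R2.
Every dependency is enforceable on the fragments, so the decomposition is dependency-preserving.

none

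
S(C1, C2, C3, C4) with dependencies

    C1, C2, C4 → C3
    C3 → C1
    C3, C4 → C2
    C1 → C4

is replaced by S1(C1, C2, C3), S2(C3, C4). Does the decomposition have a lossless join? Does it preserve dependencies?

lossless but not dependency-preserving

Lossless test: (C3)⁺ = {C1, C2, C3, C4}, which contains all of one fragment — lossless.
Dependency preservation: the restricted closure of {C1} across the fragments never reaches {C4}, so C1 → C4 cannot be enforced without a join — not preserved.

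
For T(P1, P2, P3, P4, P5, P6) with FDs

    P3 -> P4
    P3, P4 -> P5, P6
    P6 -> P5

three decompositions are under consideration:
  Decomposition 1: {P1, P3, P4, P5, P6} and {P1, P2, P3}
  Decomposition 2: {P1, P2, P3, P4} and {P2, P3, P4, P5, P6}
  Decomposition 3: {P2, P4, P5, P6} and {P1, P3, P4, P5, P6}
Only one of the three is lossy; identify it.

Decomposition 1: common = {P1, P3}, closure = {P1, P3, P4, P5, P6} → lossless.
Decomposition 2: common = {P2, P3, P4}, closure = {P2, P3, P4, P5, P6} → lossless.
Decomposition 3: common = {P4, P5, P6}, closure = {P4, P5, P6} → lossy.

Decomposition 3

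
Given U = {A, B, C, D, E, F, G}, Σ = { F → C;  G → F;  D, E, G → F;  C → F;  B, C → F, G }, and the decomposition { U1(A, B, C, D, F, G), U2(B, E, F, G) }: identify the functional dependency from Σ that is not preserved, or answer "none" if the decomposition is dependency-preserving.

F → C lies within U1.
G → F lies within U1.
D, E, G → F: restricted closure across fragments reaches F.
C → F lies within U1.
B, C → F, G lies within U1.
Every dependency is enforceable on the fragments, so the decomposition is dependency-preserving.

none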